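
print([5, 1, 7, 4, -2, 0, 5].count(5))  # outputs 2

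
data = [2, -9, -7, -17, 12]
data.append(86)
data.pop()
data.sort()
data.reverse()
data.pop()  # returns -17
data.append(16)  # [12, 2, -7, -9, 16]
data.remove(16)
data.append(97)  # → [12, 2, -7, -9, 97]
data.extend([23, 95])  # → [12, 2, -7, -9, 97, 23, 95]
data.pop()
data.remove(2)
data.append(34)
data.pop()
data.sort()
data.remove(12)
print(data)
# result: [-9, -7, 23, 97]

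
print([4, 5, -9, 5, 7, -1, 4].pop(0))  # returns 4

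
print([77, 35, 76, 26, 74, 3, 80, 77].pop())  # 77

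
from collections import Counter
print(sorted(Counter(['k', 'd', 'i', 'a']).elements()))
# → ['a', 'd', 'i', 'k']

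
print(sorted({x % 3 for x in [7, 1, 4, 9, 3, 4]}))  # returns [0, 1]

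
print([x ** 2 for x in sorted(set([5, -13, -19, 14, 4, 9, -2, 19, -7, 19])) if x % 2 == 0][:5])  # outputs [4, 16, 196]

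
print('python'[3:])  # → hon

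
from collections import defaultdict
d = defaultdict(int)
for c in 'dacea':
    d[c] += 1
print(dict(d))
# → {'d': 1, 'a': 2, 'c': 1, 'e': 1}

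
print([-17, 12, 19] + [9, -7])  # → [-17, 12, 19, 9, -7]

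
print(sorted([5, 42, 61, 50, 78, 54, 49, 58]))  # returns [5, 42, 49, 50, 54, 58, 61, 78]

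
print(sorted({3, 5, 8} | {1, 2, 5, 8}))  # [1, 2, 3, 5, 8]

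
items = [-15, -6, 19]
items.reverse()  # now [19, -6, -15]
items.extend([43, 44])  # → [19, -6, -15, 43, 44]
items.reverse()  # [44, 43, -15, -6, 19]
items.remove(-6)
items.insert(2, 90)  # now [44, 43, 90, -15, 19]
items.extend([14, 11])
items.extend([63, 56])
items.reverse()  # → [56, 63, 11, 14, 19, -15, 90, 43, 44]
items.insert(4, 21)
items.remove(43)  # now [56, 63, 11, 14, 21, 19, -15, 90, 44]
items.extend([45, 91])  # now [56, 63, 11, 14, 21, 19, -15, 90, 44, 45, 91]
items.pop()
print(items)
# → [56, 63, 11, 14, 21, 19, -15, 90, 44, 45]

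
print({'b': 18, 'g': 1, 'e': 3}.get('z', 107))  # 107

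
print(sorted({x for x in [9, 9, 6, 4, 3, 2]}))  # [2, 3, 4, 6, 9]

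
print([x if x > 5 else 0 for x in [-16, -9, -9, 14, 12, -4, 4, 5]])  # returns [0, 0, 0, 14, 12, 0, 0, 0]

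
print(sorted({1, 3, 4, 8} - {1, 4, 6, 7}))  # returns [3, 8]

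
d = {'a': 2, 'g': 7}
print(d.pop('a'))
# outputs 2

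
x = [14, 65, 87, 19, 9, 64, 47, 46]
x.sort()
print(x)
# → [9, 14, 19, 46, 47, 64, 65, 87]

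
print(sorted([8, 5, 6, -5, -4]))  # [-5, -4, 5, 6, 8]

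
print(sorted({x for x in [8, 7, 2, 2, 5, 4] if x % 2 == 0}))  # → [2, 4, 8]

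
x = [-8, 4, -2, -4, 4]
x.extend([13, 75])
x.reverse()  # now [75, 13, 4, -4, -2, 4, -8]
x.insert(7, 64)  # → [75, 13, 4, -4, -2, 4, -8, 64]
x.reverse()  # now [64, -8, 4, -2, -4, 4, 13, 75]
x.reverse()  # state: [75, 13, 4, -4, -2, 4, -8, 64]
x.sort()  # [-8, -4, -2, 4, 4, 13, 64, 75]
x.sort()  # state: [-8, -4, -2, 4, 4, 13, 64, 75]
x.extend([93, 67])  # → [-8, -4, -2, 4, 4, 13, 64, 75, 93, 67]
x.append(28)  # [-8, -4, -2, 4, 4, 13, 64, 75, 93, 67, 28]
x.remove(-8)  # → [-4, -2, 4, 4, 13, 64, 75, 93, 67, 28]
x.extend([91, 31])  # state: [-4, -2, 4, 4, 13, 64, 75, 93, 67, 28, 91, 31]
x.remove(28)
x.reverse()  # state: [31, 91, 67, 93, 75, 64, 13, 4, 4, -2, -4]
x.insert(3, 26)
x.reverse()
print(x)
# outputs [-4, -2, 4, 4, 13, 64, 75, 93, 26, 67, 91, 31]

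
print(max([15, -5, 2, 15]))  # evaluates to 15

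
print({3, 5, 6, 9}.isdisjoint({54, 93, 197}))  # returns True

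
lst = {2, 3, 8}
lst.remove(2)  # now {3, 8}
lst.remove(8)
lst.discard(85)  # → {3}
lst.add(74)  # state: {3, 74}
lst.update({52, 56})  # {3, 52, 56, 74}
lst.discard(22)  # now {3, 52, 56, 74}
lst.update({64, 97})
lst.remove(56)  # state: {3, 52, 64, 74, 97}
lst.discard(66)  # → {3, 52, 64, 74, 97}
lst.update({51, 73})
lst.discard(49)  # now {3, 51, 52, 64, 73, 74, 97}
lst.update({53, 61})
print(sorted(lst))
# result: [3, 51, 52, 53, 61, 64, 73, 74, 97]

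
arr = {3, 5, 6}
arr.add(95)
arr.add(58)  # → {3, 5, 6, 58, 95}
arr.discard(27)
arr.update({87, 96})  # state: {3, 5, 6, 58, 87, 95, 96}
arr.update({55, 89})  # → {3, 5, 6, 55, 58, 87, 89, 95, 96}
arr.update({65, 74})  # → {3, 5, 6, 55, 58, 65, 74, 87, 89, 95, 96}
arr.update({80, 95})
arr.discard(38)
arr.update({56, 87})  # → {3, 5, 6, 55, 56, 58, 65, 74, 80, 87, 89, 95, 96}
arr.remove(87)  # {3, 5, 6, 55, 56, 58, 65, 74, 80, 89, 95, 96}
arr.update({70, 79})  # {3, 5, 6, 55, 56, 58, 65, 70, 74, 79, 80, 89, 95, 96}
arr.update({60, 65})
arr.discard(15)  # {3, 5, 6, 55, 56, 58, 60, 65, 70, 74, 79, 80, 89, 95, 96}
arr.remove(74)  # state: {3, 5, 6, 55, 56, 58, 60, 65, 70, 79, 80, 89, 95, 96}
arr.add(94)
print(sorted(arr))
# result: [3, 5, 6, 55, 56, 58, 60, 65, 70, 79, 80, 89, 94, 95, 96]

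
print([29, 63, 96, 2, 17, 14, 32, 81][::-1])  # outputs [81, 32, 14, 17, 2, 96, 63, 29]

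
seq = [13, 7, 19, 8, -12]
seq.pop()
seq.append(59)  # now [13, 7, 19, 8, 59]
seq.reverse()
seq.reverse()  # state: [13, 7, 19, 8, 59]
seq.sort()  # [7, 8, 13, 19, 59]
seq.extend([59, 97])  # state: [7, 8, 13, 19, 59, 59, 97]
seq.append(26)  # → [7, 8, 13, 19, 59, 59, 97, 26]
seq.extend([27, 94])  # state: [7, 8, 13, 19, 59, 59, 97, 26, 27, 94]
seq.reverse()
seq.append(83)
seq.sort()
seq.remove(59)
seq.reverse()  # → [97, 94, 83, 59, 27, 26, 19, 13, 8, 7]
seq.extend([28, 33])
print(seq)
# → [97, 94, 83, 59, 27, 26, 19, 13, 8, 7, 28, 33]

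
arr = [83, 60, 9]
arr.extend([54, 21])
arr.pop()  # 21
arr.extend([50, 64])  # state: [83, 60, 9, 54, 50, 64]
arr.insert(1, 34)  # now [83, 34, 60, 9, 54, 50, 64]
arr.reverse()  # [64, 50, 54, 9, 60, 34, 83]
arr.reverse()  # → [83, 34, 60, 9, 54, 50, 64]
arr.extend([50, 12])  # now [83, 34, 60, 9, 54, 50, 64, 50, 12]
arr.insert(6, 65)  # [83, 34, 60, 9, 54, 50, 65, 64, 50, 12]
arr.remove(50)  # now [83, 34, 60, 9, 54, 65, 64, 50, 12]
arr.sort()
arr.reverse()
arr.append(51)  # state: [83, 65, 64, 60, 54, 50, 34, 12, 9, 51]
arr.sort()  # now [9, 12, 34, 50, 51, 54, 60, 64, 65, 83]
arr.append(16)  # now [9, 12, 34, 50, 51, 54, 60, 64, 65, 83, 16]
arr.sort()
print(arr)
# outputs [9, 12, 16, 34, 50, 51, 54, 60, 64, 65, 83]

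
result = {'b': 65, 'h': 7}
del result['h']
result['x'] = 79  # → {'b': 65, 'x': 79}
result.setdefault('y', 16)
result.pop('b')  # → 65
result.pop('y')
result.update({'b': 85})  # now {'x': 79, 'b': 85}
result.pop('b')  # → 85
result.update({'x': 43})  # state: {'x': 43}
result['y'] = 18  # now {'x': 43, 'y': 18}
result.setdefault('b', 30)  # 30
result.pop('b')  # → 30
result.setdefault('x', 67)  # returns 43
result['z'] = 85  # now {'x': 43, 'y': 18, 'z': 85}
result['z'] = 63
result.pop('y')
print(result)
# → {'x': 43, 'z': 63}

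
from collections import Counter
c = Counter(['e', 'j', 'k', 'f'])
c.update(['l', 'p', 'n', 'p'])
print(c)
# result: Counter({'p': 2, 'e': 1, 'j': 1, 'k': 1, 'f': 1, 'l': 1, 'n': 1})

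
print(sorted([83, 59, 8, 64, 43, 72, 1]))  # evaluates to [1, 8, 43, 59, 64, 72, 83]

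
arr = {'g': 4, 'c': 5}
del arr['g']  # {'c': 5}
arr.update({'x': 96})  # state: {'c': 5, 'x': 96}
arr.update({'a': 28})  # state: {'c': 5, 'x': 96, 'a': 28}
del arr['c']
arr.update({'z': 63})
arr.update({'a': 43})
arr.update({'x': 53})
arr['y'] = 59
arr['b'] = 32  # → {'x': 53, 'a': 43, 'z': 63, 'y': 59, 'b': 32}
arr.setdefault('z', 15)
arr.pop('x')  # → 53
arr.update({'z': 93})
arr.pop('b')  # 32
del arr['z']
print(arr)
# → {'a': 43, 'y': 59}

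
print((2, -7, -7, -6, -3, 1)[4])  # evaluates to -3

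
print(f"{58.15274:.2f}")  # 58.15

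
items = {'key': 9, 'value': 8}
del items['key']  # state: {'value': 8}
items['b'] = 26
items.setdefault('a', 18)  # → 18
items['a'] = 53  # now {'value': 8, 'b': 26, 'a': 53}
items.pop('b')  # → 26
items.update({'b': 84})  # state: {'value': 8, 'a': 53, 'b': 84}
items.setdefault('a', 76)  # 53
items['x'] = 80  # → {'value': 8, 'a': 53, 'b': 84, 'x': 80}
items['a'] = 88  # {'value': 8, 'a': 88, 'b': 84, 'x': 80}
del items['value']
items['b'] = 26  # {'a': 88, 'b': 26, 'x': 80}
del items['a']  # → {'b': 26, 'x': 80}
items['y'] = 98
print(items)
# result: {'b': 26, 'x': 80, 'y': 98}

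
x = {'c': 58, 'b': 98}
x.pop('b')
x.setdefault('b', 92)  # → 92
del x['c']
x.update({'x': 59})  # {'b': 92, 'x': 59}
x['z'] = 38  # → {'b': 92, 'x': 59, 'z': 38}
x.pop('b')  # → 92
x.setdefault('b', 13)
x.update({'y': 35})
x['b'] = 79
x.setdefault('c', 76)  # 76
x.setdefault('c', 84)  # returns 76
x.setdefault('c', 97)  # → 76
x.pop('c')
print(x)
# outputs {'x': 59, 'z': 38, 'b': 79, 'y': 35}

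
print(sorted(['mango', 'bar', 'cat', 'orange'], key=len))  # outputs ['bar', 'cat', 'mango', 'orange']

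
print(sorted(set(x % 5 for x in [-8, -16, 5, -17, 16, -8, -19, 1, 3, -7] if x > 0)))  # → [0, 1, 3]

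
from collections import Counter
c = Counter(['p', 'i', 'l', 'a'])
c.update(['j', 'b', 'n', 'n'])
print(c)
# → Counter({'n': 2, 'p': 1, 'i': 1, 'l': 1, 'a': 1, 'j': 1, 'b': 1})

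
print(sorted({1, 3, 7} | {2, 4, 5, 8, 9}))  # [1, 2, 3, 4, 5, 7, 8, 9]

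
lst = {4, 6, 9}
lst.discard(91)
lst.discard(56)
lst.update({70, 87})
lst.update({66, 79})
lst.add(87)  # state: {4, 6, 9, 66, 70, 79, 87}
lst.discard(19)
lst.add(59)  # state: {4, 6, 9, 59, 66, 70, 79, 87}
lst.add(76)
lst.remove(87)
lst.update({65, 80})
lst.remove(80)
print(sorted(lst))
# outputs [4, 6, 9, 59, 65, 66, 70, 76, 79]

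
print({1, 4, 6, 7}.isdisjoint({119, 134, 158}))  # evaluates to True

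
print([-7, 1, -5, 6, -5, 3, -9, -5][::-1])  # [-5, -9, 3, -5, 6, -5, 1, -7]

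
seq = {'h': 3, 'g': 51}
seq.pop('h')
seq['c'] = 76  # {'g': 51, 'c': 76}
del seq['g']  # {'c': 76}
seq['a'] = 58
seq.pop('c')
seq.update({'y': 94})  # {'a': 58, 'y': 94}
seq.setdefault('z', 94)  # 94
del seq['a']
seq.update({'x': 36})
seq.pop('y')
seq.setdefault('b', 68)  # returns 68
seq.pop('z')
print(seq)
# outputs {'x': 36, 'b': 68}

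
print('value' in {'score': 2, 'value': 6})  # True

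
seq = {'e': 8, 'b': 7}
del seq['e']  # {'b': 7}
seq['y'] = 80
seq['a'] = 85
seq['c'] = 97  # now {'b': 7, 'y': 80, 'a': 85, 'c': 97}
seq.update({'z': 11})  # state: {'b': 7, 'y': 80, 'a': 85, 'c': 97, 'z': 11}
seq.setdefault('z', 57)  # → 11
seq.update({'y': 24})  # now {'b': 7, 'y': 24, 'a': 85, 'c': 97, 'z': 11}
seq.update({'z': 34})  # {'b': 7, 'y': 24, 'a': 85, 'c': 97, 'z': 34}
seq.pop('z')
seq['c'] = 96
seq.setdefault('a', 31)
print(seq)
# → {'b': 7, 'y': 24, 'a': 85, 'c': 96}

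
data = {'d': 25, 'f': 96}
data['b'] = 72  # {'d': 25, 'f': 96, 'b': 72}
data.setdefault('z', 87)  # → 87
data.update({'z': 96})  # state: {'d': 25, 'f': 96, 'b': 72, 'z': 96}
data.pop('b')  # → 72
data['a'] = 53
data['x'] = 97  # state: {'d': 25, 'f': 96, 'z': 96, 'a': 53, 'x': 97}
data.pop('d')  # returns 25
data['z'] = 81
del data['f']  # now {'z': 81, 'a': 53, 'x': 97}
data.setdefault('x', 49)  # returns 97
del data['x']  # {'z': 81, 'a': 53}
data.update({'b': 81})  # {'z': 81, 'a': 53, 'b': 81}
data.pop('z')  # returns 81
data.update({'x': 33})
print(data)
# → {'a': 53, 'b': 81, 'x': 33}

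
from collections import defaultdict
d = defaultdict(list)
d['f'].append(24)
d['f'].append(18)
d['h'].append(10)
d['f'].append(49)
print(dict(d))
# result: {'f': [24, 18, 49], 'h': [10]}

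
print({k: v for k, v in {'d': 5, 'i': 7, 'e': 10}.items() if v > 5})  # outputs {'i': 7, 'e': 10}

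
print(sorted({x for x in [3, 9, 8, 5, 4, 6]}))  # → [3, 4, 5, 6, 8, 9]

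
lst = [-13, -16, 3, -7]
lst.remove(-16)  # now [-13, 3, -7]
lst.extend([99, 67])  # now [-13, 3, -7, 99, 67]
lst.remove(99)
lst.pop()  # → 67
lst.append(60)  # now [-13, 3, -7, 60]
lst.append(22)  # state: [-13, 3, -7, 60, 22]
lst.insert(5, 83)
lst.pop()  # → 83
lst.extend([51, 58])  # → [-13, 3, -7, 60, 22, 51, 58]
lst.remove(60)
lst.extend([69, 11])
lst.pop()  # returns 11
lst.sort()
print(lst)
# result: [-13, -7, 3, 22, 51, 58, 69]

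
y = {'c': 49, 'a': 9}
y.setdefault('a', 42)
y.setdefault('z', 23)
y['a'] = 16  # {'c': 49, 'a': 16, 'z': 23}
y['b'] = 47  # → {'c': 49, 'a': 16, 'z': 23, 'b': 47}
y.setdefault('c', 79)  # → 49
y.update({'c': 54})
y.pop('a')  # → 16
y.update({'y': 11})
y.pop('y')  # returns 11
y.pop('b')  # 47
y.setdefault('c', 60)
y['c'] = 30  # {'c': 30, 'z': 23}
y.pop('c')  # 30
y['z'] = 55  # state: {'z': 55}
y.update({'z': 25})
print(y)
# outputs {'z': 25}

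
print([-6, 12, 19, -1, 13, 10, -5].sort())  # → None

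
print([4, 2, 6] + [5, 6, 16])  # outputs [4, 2, 6, 5, 6, 16]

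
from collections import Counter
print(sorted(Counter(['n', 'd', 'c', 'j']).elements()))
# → ['c', 'd', 'j', 'n']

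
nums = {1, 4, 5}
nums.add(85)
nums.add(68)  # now {1, 4, 5, 68, 85}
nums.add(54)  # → {1, 4, 5, 54, 68, 85}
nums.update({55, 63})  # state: {1, 4, 5, 54, 55, 63, 68, 85}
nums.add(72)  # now {1, 4, 5, 54, 55, 63, 68, 72, 85}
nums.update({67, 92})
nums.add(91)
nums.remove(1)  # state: {4, 5, 54, 55, 63, 67, 68, 72, 85, 91, 92}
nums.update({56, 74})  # {4, 5, 54, 55, 56, 63, 67, 68, 72, 74, 85, 91, 92}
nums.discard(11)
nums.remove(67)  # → {4, 5, 54, 55, 56, 63, 68, 72, 74, 85, 91, 92}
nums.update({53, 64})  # {4, 5, 53, 54, 55, 56, 63, 64, 68, 72, 74, 85, 91, 92}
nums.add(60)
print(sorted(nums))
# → [4, 5, 53, 54, 55, 56, 60, 63, 64, 68, 72, 74, 85, 91, 92]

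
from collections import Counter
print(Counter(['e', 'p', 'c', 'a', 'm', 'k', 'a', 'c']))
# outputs Counter({'c': 2, 'a': 2, 'e': 1, 'p': 1, 'm': 1, 'k': 1})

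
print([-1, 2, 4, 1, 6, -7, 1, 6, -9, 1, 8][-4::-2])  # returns [6, -7, 1, 2]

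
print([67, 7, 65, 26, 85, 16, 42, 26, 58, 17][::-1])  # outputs [17, 58, 26, 42, 16, 85, 26, 65, 7, 67]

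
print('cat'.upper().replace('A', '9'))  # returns C9T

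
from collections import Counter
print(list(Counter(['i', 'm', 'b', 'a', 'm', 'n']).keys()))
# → ['i', 'm', 'b', 'a', 'n']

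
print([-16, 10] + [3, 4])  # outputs [-16, 10, 3, 4]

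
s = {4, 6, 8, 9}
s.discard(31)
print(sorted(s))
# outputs [4, 6, 8, 9]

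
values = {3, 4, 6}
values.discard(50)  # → {3, 4, 6}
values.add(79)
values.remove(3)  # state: {4, 6, 79}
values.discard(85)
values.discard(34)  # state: {4, 6, 79}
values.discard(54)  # {4, 6, 79}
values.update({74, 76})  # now {4, 6, 74, 76, 79}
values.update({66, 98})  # {4, 6, 66, 74, 76, 79, 98}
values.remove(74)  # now {4, 6, 66, 76, 79, 98}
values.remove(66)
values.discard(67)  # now {4, 6, 76, 79, 98}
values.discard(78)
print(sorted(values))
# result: [4, 6, 76, 79, 98]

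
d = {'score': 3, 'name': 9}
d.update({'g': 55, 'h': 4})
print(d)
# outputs {'score': 3, 'name': 9, 'g': 55, 'h': 4}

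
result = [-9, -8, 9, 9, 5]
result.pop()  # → 5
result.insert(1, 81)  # [-9, 81, -8, 9, 9]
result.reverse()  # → [9, 9, -8, 81, -9]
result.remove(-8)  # [9, 9, 81, -9]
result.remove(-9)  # [9, 9, 81]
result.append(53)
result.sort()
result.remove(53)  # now [9, 9, 81]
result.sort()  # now [9, 9, 81]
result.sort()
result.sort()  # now [9, 9, 81]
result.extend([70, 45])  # [9, 9, 81, 70, 45]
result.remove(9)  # [9, 81, 70, 45]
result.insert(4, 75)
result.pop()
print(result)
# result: [9, 81, 70, 45]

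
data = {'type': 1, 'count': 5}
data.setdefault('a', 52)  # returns 52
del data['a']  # {'type': 1, 'count': 5}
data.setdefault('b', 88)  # 88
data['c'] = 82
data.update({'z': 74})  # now {'type': 1, 'count': 5, 'b': 88, 'c': 82, 'z': 74}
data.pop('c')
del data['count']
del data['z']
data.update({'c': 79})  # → {'type': 1, 'b': 88, 'c': 79}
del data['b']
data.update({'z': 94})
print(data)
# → {'type': 1, 'c': 79, 'z': 94}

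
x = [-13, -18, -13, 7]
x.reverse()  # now [7, -13, -18, -13]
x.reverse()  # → [-13, -18, -13, 7]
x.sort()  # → [-18, -13, -13, 7]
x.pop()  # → 7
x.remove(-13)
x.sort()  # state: [-18, -13]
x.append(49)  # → [-18, -13, 49]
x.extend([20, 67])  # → [-18, -13, 49, 20, 67]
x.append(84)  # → [-18, -13, 49, 20, 67, 84]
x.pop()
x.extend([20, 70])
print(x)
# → [-18, -13, 49, 20, 67, 20, 70]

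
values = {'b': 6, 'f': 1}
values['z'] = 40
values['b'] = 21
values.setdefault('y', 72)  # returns 72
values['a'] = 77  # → {'b': 21, 'f': 1, 'z': 40, 'y': 72, 'a': 77}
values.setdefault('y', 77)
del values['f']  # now {'b': 21, 'z': 40, 'y': 72, 'a': 77}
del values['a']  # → {'b': 21, 'z': 40, 'y': 72}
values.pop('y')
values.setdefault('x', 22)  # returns 22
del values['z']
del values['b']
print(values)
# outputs {'x': 22}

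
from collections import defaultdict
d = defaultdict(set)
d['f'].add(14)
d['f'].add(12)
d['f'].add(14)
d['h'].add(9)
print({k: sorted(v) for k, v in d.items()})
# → {'f': [12, 14], 'h': [9]}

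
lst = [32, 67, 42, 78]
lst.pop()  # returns 78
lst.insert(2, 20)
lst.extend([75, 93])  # [32, 67, 20, 42, 75, 93]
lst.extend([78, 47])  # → [32, 67, 20, 42, 75, 93, 78, 47]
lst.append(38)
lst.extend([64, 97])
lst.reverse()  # [97, 64, 38, 47, 78, 93, 75, 42, 20, 67, 32]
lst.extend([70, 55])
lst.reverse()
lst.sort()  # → [20, 32, 38, 42, 47, 55, 64, 67, 70, 75, 78, 93, 97]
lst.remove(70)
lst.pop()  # 97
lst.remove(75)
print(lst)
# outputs [20, 32, 38, 42, 47, 55, 64, 67, 78, 93]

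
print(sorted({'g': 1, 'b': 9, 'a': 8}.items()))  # [('a', 8), ('b', 9), ('g', 1)]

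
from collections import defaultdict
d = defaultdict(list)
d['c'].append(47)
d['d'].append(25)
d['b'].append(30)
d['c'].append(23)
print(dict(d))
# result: {'c': [47, 23], 'd': [25], 'b': [30]}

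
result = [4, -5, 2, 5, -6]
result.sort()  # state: [-6, -5, 2, 4, 5]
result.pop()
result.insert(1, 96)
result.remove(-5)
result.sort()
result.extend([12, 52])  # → [-6, 2, 4, 96, 12, 52]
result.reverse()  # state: [52, 12, 96, 4, 2, -6]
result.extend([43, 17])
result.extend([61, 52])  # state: [52, 12, 96, 4, 2, -6, 43, 17, 61, 52]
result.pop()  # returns 52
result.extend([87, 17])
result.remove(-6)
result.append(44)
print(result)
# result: [52, 12, 96, 4, 2, 43, 17, 61, 87, 17, 44]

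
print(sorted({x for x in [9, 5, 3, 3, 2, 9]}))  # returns [2, 3, 5, 9]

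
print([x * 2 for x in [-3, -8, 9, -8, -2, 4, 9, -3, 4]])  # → [-6, -16, 18, -16, -4, 8, 18, -6, 8]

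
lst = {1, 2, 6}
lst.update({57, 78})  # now {1, 2, 6, 57, 78}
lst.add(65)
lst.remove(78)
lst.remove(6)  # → {1, 2, 57, 65}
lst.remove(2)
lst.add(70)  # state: {1, 57, 65, 70}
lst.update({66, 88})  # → {1, 57, 65, 66, 70, 88}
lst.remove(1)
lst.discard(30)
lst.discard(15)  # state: {57, 65, 66, 70, 88}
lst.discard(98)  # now {57, 65, 66, 70, 88}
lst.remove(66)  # {57, 65, 70, 88}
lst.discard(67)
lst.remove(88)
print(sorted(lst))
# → [57, 65, 70]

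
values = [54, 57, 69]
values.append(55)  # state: [54, 57, 69, 55]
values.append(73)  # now [54, 57, 69, 55, 73]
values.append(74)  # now [54, 57, 69, 55, 73, 74]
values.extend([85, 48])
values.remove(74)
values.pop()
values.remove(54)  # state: [57, 69, 55, 73, 85]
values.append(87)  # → [57, 69, 55, 73, 85, 87]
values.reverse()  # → [87, 85, 73, 55, 69, 57]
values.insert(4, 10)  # [87, 85, 73, 55, 10, 69, 57]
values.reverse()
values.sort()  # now [10, 55, 57, 69, 73, 85, 87]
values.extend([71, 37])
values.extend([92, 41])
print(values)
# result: [10, 55, 57, 69, 73, 85, 87, 71, 37, 92, 41]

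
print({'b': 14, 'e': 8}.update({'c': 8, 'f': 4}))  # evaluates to None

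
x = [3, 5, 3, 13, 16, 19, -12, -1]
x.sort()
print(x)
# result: [-12, -1, 3, 3, 5, 13, 16, 19]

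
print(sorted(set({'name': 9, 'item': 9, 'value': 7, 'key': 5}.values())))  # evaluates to [5, 7, 9]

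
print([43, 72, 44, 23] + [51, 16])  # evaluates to [43, 72, 44, 23, 51, 16]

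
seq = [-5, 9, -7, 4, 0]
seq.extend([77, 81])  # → [-5, 9, -7, 4, 0, 77, 81]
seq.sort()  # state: [-7, -5, 0, 4, 9, 77, 81]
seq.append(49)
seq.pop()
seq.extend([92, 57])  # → [-7, -5, 0, 4, 9, 77, 81, 92, 57]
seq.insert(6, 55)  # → [-7, -5, 0, 4, 9, 77, 55, 81, 92, 57]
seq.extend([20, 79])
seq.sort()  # [-7, -5, 0, 4, 9, 20, 55, 57, 77, 79, 81, 92]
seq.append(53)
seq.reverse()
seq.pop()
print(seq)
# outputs [53, 92, 81, 79, 77, 57, 55, 20, 9, 4, 0, -5]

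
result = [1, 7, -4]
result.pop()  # -4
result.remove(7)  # [1]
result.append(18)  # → [1, 18]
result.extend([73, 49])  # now [1, 18, 73, 49]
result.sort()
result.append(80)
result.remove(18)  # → [1, 49, 73, 80]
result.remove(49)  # [1, 73, 80]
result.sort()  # [1, 73, 80]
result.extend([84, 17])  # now [1, 73, 80, 84, 17]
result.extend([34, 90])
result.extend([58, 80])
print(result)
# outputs [1, 73, 80, 84, 17, 34, 90, 58, 80]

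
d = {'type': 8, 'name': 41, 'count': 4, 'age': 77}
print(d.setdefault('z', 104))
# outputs 104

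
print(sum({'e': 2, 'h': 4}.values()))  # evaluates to 6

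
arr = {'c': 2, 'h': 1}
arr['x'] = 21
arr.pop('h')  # 1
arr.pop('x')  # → 21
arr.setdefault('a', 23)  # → 23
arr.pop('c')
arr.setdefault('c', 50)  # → 50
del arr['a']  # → {'c': 50}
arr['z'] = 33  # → {'c': 50, 'z': 33}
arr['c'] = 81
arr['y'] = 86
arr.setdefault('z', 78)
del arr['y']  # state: {'c': 81, 'z': 33}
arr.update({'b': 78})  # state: {'c': 81, 'z': 33, 'b': 78}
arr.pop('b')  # 78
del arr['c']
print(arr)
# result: {'z': 33}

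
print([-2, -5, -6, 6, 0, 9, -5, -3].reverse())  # None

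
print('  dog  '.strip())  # dog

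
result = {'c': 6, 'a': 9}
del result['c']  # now {'a': 9}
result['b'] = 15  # {'a': 9, 'b': 15}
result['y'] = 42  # {'a': 9, 'b': 15, 'y': 42}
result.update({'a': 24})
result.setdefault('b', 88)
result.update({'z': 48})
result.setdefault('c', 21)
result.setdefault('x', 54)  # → 54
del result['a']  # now {'b': 15, 'y': 42, 'z': 48, 'c': 21, 'x': 54}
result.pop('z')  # 48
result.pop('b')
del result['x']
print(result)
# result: {'y': 42, 'c': 21}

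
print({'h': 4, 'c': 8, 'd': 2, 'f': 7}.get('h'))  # 4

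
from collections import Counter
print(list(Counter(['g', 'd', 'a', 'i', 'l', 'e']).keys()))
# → ['g', 'd', 'a', 'i', 'l', 'e']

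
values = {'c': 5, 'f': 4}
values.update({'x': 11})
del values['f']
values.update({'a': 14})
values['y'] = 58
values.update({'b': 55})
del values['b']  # {'c': 5, 'x': 11, 'a': 14, 'y': 58}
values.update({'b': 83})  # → {'c': 5, 'x': 11, 'a': 14, 'y': 58, 'b': 83}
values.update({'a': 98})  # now {'c': 5, 'x': 11, 'a': 98, 'y': 58, 'b': 83}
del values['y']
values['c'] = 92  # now {'c': 92, 'x': 11, 'a': 98, 'b': 83}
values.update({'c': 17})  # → {'c': 17, 'x': 11, 'a': 98, 'b': 83}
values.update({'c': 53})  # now {'c': 53, 'x': 11, 'a': 98, 'b': 83}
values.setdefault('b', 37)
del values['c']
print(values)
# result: {'x': 11, 'a': 98, 'b': 83}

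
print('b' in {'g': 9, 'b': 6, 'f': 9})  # True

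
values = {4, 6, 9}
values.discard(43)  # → {4, 6, 9}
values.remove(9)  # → {4, 6}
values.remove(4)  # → {6}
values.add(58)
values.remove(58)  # {6}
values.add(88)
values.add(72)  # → {6, 72, 88}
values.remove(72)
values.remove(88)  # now {6}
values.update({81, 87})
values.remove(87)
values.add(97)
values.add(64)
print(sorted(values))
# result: [6, 64, 81, 97]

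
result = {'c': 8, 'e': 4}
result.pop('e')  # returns 4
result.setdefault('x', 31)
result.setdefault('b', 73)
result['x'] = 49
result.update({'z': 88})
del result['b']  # {'c': 8, 'x': 49, 'z': 88}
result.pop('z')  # 88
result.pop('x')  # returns 49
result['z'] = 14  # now {'c': 8, 'z': 14}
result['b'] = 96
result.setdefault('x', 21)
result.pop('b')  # 96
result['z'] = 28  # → {'c': 8, 'z': 28, 'x': 21}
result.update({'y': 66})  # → {'c': 8, 'z': 28, 'x': 21, 'y': 66}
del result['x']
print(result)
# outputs {'c': 8, 'z': 28, 'y': 66}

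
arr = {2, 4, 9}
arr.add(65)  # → {2, 4, 9, 65}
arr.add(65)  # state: {2, 4, 9, 65}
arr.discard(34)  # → {2, 4, 9, 65}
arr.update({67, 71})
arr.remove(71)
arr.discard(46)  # {2, 4, 9, 65, 67}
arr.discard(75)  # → {2, 4, 9, 65, 67}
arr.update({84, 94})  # {2, 4, 9, 65, 67, 84, 94}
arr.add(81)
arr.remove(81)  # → {2, 4, 9, 65, 67, 84, 94}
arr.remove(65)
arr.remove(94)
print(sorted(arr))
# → [2, 4, 9, 67, 84]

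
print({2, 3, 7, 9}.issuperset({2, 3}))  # True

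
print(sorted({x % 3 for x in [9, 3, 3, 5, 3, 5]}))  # [0, 2]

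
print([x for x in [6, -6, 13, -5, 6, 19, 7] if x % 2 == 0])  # [6, -6, 6]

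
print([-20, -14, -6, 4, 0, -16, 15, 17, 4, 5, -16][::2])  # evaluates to [-20, -6, 0, 15, 4, -16]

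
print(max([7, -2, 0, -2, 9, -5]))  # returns 9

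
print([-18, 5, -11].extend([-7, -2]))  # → None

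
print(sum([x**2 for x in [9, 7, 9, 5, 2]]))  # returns 240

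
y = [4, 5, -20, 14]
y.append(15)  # [4, 5, -20, 14, 15]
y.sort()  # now [-20, 4, 5, 14, 15]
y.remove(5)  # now [-20, 4, 14, 15]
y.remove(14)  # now [-20, 4, 15]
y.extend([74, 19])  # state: [-20, 4, 15, 74, 19]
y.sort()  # [-20, 4, 15, 19, 74]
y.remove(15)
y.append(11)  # [-20, 4, 19, 74, 11]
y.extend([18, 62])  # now [-20, 4, 19, 74, 11, 18, 62]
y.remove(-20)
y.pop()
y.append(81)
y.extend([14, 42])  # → [4, 19, 74, 11, 18, 81, 14, 42]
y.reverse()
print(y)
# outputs [42, 14, 81, 18, 11, 74, 19, 4]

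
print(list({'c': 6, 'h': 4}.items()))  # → [('c', 6), ('h', 4)]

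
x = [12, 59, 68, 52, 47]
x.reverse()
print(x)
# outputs [47, 52, 68, 59, 12]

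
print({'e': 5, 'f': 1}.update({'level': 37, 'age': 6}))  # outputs None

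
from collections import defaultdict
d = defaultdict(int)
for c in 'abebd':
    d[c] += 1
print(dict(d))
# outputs {'a': 1, 'b': 2, 'e': 1, 'd': 1}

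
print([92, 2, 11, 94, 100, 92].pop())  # 92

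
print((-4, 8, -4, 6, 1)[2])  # -4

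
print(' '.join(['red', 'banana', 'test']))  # red banana test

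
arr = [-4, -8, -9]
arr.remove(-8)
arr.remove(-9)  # [-4]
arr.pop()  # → -4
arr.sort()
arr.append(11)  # [11]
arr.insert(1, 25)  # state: [11, 25]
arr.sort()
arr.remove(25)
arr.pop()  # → 11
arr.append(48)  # [48]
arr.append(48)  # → [48, 48]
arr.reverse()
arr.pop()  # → 48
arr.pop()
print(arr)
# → []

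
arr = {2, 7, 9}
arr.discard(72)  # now {2, 7, 9}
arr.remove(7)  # {2, 9}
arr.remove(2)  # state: {9}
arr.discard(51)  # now {9}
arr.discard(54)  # {9}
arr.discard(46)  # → {9}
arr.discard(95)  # {9}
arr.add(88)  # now {9, 88}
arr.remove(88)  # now {9}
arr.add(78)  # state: {9, 78}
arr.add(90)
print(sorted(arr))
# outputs [9, 78, 90]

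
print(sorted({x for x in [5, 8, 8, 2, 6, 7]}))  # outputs [2, 5, 6, 7, 8]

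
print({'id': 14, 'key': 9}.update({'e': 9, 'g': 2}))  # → None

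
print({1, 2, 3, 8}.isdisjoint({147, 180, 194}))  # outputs True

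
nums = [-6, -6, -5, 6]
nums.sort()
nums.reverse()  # [6, -5, -6, -6]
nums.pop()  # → -6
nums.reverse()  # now [-6, -5, 6]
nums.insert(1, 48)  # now [-6, 48, -5, 6]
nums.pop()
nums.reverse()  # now [-5, 48, -6]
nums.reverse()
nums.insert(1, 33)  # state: [-6, 33, 48, -5]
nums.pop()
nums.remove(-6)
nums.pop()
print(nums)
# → [33]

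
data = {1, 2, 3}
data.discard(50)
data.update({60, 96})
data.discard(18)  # {1, 2, 3, 60, 96}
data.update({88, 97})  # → {1, 2, 3, 60, 88, 96, 97}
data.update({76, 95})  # {1, 2, 3, 60, 76, 88, 95, 96, 97}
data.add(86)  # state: {1, 2, 3, 60, 76, 86, 88, 95, 96, 97}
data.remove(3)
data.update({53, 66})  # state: {1, 2, 53, 60, 66, 76, 86, 88, 95, 96, 97}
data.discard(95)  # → {1, 2, 53, 60, 66, 76, 86, 88, 96, 97}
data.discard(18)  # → {1, 2, 53, 60, 66, 76, 86, 88, 96, 97}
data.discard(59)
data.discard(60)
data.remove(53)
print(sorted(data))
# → [1, 2, 66, 76, 86, 88, 96, 97]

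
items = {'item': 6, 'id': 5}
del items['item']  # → {'id': 5}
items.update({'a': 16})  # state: {'id': 5, 'a': 16}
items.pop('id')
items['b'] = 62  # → {'a': 16, 'b': 62}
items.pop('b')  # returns 62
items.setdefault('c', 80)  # 80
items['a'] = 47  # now {'a': 47, 'c': 80}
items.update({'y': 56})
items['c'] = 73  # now {'a': 47, 'c': 73, 'y': 56}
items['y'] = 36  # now {'a': 47, 'c': 73, 'y': 36}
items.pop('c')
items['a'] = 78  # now {'a': 78, 'y': 36}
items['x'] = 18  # {'a': 78, 'y': 36, 'x': 18}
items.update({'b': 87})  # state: {'a': 78, 'y': 36, 'x': 18, 'b': 87}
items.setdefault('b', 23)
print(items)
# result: {'a': 78, 'y': 36, 'x': 18, 'b': 87}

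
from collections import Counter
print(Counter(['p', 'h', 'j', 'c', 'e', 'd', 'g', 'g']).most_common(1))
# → [('g', 2)]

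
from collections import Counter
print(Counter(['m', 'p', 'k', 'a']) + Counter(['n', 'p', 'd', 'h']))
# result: Counter({'p': 2, 'm': 1, 'k': 1, 'a': 1, 'n': 1, 'd': 1, 'h': 1})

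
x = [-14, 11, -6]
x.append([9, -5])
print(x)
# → [-14, 11, -6, [9, -5]]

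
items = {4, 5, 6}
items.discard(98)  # {4, 5, 6}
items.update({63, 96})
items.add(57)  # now {4, 5, 6, 57, 63, 96}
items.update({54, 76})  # {4, 5, 6, 54, 57, 63, 76, 96}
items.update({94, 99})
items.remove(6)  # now {4, 5, 54, 57, 63, 76, 94, 96, 99}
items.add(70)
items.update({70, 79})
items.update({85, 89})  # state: {4, 5, 54, 57, 63, 70, 76, 79, 85, 89, 94, 96, 99}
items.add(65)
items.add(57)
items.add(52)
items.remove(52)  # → {4, 5, 54, 57, 63, 65, 70, 76, 79, 85, 89, 94, 96, 99}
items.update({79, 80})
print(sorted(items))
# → [4, 5, 54, 57, 63, 65, 70, 76, 79, 80, 85, 89, 94, 96, 99]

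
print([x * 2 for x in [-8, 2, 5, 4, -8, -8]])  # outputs [-16, 4, 10, 8, -16, -16]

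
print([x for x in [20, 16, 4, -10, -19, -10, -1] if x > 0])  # [20, 16, 4]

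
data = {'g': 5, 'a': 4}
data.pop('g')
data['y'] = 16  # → {'a': 4, 'y': 16}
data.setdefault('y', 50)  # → 16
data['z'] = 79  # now {'a': 4, 'y': 16, 'z': 79}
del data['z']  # {'a': 4, 'y': 16}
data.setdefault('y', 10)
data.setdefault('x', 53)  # 53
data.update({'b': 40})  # {'a': 4, 'y': 16, 'x': 53, 'b': 40}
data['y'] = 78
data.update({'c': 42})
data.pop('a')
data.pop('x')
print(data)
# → {'y': 78, 'b': 40, 'c': 42}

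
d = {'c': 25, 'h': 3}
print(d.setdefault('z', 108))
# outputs 108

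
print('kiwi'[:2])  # ki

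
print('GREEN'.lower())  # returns green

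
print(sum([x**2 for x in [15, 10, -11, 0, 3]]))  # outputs 455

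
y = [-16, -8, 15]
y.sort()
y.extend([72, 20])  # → [-16, -8, 15, 72, 20]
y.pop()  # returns 20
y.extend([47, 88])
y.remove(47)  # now [-16, -8, 15, 72, 88]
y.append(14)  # [-16, -8, 15, 72, 88, 14]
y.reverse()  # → [14, 88, 72, 15, -8, -16]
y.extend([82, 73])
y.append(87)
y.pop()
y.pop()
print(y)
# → [14, 88, 72, 15, -8, -16, 82]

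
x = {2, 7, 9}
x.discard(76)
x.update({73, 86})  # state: {2, 7, 9, 73, 86}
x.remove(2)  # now {7, 9, 73, 86}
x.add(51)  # {7, 9, 51, 73, 86}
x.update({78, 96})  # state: {7, 9, 51, 73, 78, 86, 96}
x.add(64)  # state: {7, 9, 51, 64, 73, 78, 86, 96}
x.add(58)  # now {7, 9, 51, 58, 64, 73, 78, 86, 96}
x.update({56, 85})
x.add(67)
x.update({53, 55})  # {7, 9, 51, 53, 55, 56, 58, 64, 67, 73, 78, 85, 86, 96}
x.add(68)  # {7, 9, 51, 53, 55, 56, 58, 64, 67, 68, 73, 78, 85, 86, 96}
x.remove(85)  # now {7, 9, 51, 53, 55, 56, 58, 64, 67, 68, 73, 78, 86, 96}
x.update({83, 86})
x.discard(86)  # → {7, 9, 51, 53, 55, 56, 58, 64, 67, 68, 73, 78, 83, 96}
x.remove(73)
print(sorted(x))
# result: [7, 9, 51, 53, 55, 56, 58, 64, 67, 68, 78, 83, 96]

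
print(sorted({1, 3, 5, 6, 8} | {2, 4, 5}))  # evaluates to [1, 2, 3, 4, 5, 6, 8]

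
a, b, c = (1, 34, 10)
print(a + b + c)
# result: 45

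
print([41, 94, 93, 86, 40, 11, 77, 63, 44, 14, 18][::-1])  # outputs [18, 14, 44, 63, 77, 11, 40, 86, 93, 94, 41]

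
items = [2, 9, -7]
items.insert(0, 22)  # [22, 2, 9, -7]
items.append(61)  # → [22, 2, 9, -7, 61]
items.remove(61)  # [22, 2, 9, -7]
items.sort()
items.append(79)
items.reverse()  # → [79, 22, 9, 2, -7]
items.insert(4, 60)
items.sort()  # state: [-7, 2, 9, 22, 60, 79]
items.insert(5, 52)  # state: [-7, 2, 9, 22, 60, 52, 79]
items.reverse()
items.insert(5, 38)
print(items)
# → [79, 52, 60, 22, 9, 38, 2, -7]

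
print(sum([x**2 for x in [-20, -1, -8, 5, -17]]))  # 779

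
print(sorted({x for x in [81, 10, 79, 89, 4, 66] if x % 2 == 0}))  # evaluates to [4, 10, 66]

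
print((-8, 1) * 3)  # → (-8, 1, -8, 1, -8, 1)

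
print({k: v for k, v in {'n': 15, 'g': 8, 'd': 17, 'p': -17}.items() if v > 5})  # {'n': 15, 'g': 8, 'd': 17}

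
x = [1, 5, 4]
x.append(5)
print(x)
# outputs [1, 5, 4, 5]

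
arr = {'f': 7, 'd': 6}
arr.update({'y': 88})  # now {'f': 7, 'd': 6, 'y': 88}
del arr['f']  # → {'d': 6, 'y': 88}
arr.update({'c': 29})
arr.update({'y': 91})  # {'d': 6, 'y': 91, 'c': 29}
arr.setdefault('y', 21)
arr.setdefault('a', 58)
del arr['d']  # {'y': 91, 'c': 29, 'a': 58}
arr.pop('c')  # 29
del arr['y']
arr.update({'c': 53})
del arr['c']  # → {'a': 58}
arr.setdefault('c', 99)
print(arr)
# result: {'a': 58, 'c': 99}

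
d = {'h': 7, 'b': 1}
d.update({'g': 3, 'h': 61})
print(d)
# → {'h': 61, 'b': 1, 'g': 3}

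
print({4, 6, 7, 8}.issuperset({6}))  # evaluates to True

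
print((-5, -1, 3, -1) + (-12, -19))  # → (-5, -1, 3, -1, -12, -19)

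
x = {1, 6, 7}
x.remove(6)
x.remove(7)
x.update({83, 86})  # {1, 83, 86}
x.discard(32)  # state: {1, 83, 86}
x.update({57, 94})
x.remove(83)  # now {1, 57, 86, 94}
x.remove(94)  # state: {1, 57, 86}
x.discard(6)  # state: {1, 57, 86}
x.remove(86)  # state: {1, 57}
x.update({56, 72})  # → {1, 56, 57, 72}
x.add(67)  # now {1, 56, 57, 67, 72}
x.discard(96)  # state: {1, 56, 57, 67, 72}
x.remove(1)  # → {56, 57, 67, 72}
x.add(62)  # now {56, 57, 62, 67, 72}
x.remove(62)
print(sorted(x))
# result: [56, 57, 67, 72]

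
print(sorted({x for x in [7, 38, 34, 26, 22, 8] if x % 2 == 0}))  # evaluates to [8, 22, 26, 34, 38]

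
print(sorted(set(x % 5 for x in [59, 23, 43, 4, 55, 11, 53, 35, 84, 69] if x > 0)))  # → [0, 1, 3, 4]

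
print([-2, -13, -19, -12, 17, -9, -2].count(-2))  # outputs 2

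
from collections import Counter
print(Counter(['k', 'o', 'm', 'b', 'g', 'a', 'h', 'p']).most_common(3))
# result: [('k', 1), ('o', 1), ('m', 1)]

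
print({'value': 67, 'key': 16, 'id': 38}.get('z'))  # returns None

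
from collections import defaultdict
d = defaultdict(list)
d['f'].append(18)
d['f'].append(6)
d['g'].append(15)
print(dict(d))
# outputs {'f': [18, 6], 'g': [15]}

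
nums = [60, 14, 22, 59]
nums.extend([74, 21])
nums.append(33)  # [60, 14, 22, 59, 74, 21, 33]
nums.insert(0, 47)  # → [47, 60, 14, 22, 59, 74, 21, 33]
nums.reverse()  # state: [33, 21, 74, 59, 22, 14, 60, 47]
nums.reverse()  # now [47, 60, 14, 22, 59, 74, 21, 33]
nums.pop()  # 33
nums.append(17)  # [47, 60, 14, 22, 59, 74, 21, 17]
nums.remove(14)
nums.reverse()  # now [17, 21, 74, 59, 22, 60, 47]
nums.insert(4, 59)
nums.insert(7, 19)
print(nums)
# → [17, 21, 74, 59, 59, 22, 60, 19, 47]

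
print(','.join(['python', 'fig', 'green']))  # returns python,fig,green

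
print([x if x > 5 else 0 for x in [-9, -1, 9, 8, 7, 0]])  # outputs [0, 0, 9, 8, 7, 0]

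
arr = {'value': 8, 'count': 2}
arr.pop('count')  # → 2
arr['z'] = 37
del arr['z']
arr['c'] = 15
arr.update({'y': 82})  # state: {'value': 8, 'c': 15, 'y': 82}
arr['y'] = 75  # {'value': 8, 'c': 15, 'y': 75}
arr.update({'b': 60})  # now {'value': 8, 'c': 15, 'y': 75, 'b': 60}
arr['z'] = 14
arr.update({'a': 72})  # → {'value': 8, 'c': 15, 'y': 75, 'b': 60, 'z': 14, 'a': 72}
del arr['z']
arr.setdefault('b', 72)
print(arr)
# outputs {'value': 8, 'c': 15, 'y': 75, 'b': 60, 'a': 72}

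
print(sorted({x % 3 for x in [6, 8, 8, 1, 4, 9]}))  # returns [0, 1, 2]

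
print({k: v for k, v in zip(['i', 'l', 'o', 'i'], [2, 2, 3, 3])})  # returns {'i': 3, 'l': 2, 'o': 3}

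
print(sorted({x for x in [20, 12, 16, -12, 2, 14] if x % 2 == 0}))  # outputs [-12, 2, 12, 14, 16, 20]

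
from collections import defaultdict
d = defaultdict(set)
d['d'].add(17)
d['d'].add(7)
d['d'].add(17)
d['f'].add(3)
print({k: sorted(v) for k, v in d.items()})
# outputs {'d': [7, 17], 'f': [3]}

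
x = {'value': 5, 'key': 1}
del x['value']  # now {'key': 1}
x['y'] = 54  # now {'key': 1, 'y': 54}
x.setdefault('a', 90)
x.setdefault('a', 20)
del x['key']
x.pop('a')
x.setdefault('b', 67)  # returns 67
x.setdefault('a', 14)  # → 14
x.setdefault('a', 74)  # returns 14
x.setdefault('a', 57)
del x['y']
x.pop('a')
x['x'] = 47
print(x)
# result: {'b': 67, 'x': 47}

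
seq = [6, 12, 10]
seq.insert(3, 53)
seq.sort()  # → [6, 10, 12, 53]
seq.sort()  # [6, 10, 12, 53]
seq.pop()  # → 53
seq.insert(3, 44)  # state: [6, 10, 12, 44]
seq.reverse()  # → [44, 12, 10, 6]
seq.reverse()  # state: [6, 10, 12, 44]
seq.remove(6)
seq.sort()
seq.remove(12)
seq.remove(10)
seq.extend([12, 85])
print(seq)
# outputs [44, 12, 85]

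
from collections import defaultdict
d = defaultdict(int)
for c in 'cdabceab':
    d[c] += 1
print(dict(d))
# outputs {'c': 2, 'd': 1, 'a': 2, 'b': 2, 'e': 1}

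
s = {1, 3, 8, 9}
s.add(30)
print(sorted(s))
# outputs [1, 3, 8, 9, 30]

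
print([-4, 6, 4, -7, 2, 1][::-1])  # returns [1, 2, -7, 4, 6, -4]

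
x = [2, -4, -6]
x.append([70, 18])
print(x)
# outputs [2, -4, -6, [70, 18]]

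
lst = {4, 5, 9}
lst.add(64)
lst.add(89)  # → {4, 5, 9, 64, 89}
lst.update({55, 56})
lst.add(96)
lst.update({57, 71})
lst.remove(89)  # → {4, 5, 9, 55, 56, 57, 64, 71, 96}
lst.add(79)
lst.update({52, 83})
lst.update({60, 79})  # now {4, 5, 9, 52, 55, 56, 57, 60, 64, 71, 79, 83, 96}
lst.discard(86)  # {4, 5, 9, 52, 55, 56, 57, 60, 64, 71, 79, 83, 96}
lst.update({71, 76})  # {4, 5, 9, 52, 55, 56, 57, 60, 64, 71, 76, 79, 83, 96}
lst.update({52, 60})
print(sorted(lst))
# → [4, 5, 9, 52, 55, 56, 57, 60, 64, 71, 76, 79, 83, 96]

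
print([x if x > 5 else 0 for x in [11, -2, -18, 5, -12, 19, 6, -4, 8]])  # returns [11, 0, 0, 0, 0, 19, 6, 0, 8]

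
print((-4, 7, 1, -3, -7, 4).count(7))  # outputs 1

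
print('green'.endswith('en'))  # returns True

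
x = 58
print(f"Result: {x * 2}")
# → Result: 116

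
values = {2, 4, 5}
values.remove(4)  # {2, 5}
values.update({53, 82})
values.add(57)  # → {2, 5, 53, 57, 82}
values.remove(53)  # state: {2, 5, 57, 82}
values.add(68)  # {2, 5, 57, 68, 82}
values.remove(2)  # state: {5, 57, 68, 82}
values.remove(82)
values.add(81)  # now {5, 57, 68, 81}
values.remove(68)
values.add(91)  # {5, 57, 81, 91}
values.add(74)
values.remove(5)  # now {57, 74, 81, 91}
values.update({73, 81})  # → {57, 73, 74, 81, 91}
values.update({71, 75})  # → {57, 71, 73, 74, 75, 81, 91}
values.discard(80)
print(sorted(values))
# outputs [57, 71, 73, 74, 75, 81, 91]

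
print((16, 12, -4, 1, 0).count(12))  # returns 1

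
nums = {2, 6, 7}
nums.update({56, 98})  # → {2, 6, 7, 56, 98}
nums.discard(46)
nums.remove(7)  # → {2, 6, 56, 98}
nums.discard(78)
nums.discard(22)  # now {2, 6, 56, 98}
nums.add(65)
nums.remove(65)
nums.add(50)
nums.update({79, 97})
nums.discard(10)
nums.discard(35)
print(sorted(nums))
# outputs [2, 6, 50, 56, 79, 97, 98]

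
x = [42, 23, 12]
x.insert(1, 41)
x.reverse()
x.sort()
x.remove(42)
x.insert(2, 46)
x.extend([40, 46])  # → [12, 23, 46, 41, 40, 46]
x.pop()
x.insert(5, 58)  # [12, 23, 46, 41, 40, 58]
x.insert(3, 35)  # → [12, 23, 46, 35, 41, 40, 58]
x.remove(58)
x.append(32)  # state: [12, 23, 46, 35, 41, 40, 32]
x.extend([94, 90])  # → [12, 23, 46, 35, 41, 40, 32, 94, 90]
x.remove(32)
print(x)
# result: [12, 23, 46, 35, 41, 40, 94, 90]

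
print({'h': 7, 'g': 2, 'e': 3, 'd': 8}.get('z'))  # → None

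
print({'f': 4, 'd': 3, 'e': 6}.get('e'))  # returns 6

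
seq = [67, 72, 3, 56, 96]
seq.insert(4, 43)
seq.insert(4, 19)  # [67, 72, 3, 56, 19, 43, 96]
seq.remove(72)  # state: [67, 3, 56, 19, 43, 96]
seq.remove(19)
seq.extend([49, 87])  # [67, 3, 56, 43, 96, 49, 87]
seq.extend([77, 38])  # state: [67, 3, 56, 43, 96, 49, 87, 77, 38]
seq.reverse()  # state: [38, 77, 87, 49, 96, 43, 56, 3, 67]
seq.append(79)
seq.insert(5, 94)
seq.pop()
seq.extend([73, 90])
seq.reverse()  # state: [90, 73, 67, 3, 56, 43, 94, 96, 49, 87, 77, 38]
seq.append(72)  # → [90, 73, 67, 3, 56, 43, 94, 96, 49, 87, 77, 38, 72]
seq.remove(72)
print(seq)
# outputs [90, 73, 67, 3, 56, 43, 94, 96, 49, 87, 77, 38]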